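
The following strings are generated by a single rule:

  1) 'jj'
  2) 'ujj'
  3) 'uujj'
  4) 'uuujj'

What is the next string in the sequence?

uuuujj

Every step adds u at the front: s(k+1) = u·s(k).
So the next term is u·uuujj.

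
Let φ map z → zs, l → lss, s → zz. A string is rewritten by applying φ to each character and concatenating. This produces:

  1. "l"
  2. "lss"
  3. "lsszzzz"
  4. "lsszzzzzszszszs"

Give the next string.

lsszzzzzszszszszszzzszzzszzzszz

Replace each of the 15 characters of lsszzzzzszszszs in place — lss zz zz zs zs zs zs zs zz zs zz zs zz zs zz — and concatenate.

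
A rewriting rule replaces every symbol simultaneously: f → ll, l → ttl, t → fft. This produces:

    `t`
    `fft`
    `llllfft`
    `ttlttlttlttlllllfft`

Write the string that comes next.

Replace each of the 19 characters of ttlttlttlttlllllfft in place — fft fft ttl fft fft ttl fft fft ttl fft fft ttl ttl ttl ttl ttl ll ll fft — and concatenate.

fftfftttlfftfftttlfftfftttlfftfftttlttlttlttlttlllllfft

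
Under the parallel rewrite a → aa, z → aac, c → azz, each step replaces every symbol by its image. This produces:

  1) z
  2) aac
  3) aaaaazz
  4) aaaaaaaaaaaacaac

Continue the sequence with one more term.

aaaaaaaaaaaaaaaaaaaaaaaaazzaaaaazz

Applying the rule to each of the 16 symbols of aaaaaaaaaaaacaac gives the pieces aa aa aa aa aa aa aa aa aa aa aa aa azz aa aa azz, which concatenate to the answer.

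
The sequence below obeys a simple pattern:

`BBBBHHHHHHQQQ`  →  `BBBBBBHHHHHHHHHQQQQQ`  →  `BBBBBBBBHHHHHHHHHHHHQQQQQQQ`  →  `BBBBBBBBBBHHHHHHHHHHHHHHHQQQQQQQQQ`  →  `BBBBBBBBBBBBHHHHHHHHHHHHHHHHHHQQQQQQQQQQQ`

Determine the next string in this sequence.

Reading off run lengths: B runs 4, 6, 8, 10, 12; H runs 6, 9, 12, 15, 18; Q runs 3, 5, 7, 9, 11 — each is linear in n, where the shown terms are n = 2, 3, 4, 5, 6.
Setting n = 7 gives 14, 21, 13 characters in each block.

BBBBBBBBBBBBBBHHHHHHHHHHHHHHHHHHHHHQQQQQQQQQQQQQ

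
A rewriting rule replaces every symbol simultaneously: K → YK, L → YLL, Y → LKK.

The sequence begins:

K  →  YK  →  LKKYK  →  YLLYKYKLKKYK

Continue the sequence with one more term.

Rewriting each symbol of YLLYKYKLKKYK: Y→LKK, L→YLL, L→YLL, Y→LKK, K→YK, Y→LKK, K→YK, L→YLL, K→YK, K→YK, Y→LKK, K→YK, which concatenates to LKK YLL YLL LKK YK LKK YK YLL YK YK LKK YK.

LKKYLLYLLLKKYKLKKYKYLLYKYKLKKYK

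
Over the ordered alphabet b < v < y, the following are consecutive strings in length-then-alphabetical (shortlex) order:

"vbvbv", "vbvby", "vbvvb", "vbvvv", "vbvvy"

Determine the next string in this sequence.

vbvyb

Find the rightmost character of vbvvy below y, bump it to the next letter, and reset everything to its right to b.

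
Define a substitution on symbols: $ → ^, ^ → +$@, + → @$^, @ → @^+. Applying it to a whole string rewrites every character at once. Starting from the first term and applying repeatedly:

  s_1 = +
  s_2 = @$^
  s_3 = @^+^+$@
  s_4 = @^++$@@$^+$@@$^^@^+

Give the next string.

@^++$@@$^@$^^@^+@^+^+$@@$^^@^+@^+^+$@+$@@^++$@@$^

Replace each of the 19 characters of @^++$@@$^+$@@$^^@^+ in place — @^+ +$@ @$^ @$^ ^ @^+ @^+ ^ +$@ @$^ ^ @^+ @^+ ^ +$@ +$@ @^+ +$@ @$^ — and concatenate.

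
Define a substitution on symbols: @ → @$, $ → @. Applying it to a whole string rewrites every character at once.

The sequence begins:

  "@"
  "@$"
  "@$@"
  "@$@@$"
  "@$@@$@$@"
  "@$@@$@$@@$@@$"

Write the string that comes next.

Rewriting the 13 symbols of @$@@$@$@@$@@$ one by one yields @$ @ @$ @$ @ @$ @ @$ @$ @ @$ @$ @; concatenated:

@$@@$@$@@$@@$@$@@$@$@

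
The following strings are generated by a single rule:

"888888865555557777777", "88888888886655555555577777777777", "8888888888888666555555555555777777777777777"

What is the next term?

Each string has the form 8^{3n+1} 6^{n-1} 5^{3n} 7^{4n-1}, where the shown terms are n = 2, 3, 4.
At n = 5 the blocks have lengths 16, 4, 15, 19.

888888888888888866665555555555555557777777777777777777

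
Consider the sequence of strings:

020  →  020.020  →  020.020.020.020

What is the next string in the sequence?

s(k+1) = s(k)·.·s(k) — each term doubles the last with '.' between the halves.
Doubling 020.020.020.020 with '.' between the halves:

020.020.020.020.020.020.020.020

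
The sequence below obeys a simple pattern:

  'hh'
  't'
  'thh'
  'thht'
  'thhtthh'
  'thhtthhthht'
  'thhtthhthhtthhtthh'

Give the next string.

Each term (from the third on) is the previous term followed by the one before it: term 3 = t·hh = thh.
So term 8 is thhtthhthhtthhtthh·thhtthhthht.

thhtthhthhtthhtthhthhtthhthht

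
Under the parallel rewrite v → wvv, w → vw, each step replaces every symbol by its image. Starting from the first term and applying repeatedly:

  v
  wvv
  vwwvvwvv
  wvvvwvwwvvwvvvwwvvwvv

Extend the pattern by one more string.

vwwvvwvvwvvvwwvvvwvwwvvwvvvwwvvwvvwvvvwvwwvvwvvvwwvvwvv

φ(wvvvwvwwvvwvvvwwvvwvv) expands symbol-by-symbol to vw wvv wvv wvv vw wvv vw vw wvv wvv vw wvv wvv wvv vw vw wvv wvv vw wvv wvv; joining the 21 pieces gives the next term.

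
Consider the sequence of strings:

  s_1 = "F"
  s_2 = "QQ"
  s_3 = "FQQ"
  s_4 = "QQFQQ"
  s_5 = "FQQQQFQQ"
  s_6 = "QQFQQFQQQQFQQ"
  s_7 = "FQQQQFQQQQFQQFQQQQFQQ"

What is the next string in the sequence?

From term 3 onward, concatenate the second-to-last term with the last: F·QQ = FQQ, QQ·FQQ = QQFQQ, …
Continuing: QQFQQFQQQQFQQ · FQQQQFQQQQFQQFQQQQFQQ gives term 8.

QQFQQFQQQQFQQFQQQQFQQQQFQQFQQQQFQQ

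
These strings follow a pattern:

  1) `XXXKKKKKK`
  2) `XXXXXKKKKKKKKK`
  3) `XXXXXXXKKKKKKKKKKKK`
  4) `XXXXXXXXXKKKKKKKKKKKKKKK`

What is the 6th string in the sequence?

Term n consists of 2n-1 X's, followed by 3n K's, where the shown terms are n = 2, 3, 4, 5.
For term 6, n = 7, so the run lengths are 13, 21.

XXXXXXXXXXXXXKKKKKKKKKKKKKKKKKKKKK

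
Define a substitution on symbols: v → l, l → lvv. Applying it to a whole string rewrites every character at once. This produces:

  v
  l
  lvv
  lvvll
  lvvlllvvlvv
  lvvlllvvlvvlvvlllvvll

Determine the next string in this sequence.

Rewriting the 21 symbols of lvvlllvvlvvlvvlllvvll one by one yields lvv l l lvv lvv lvv l l lvv l l lvv l l lvv lvv lvv l l lvv lvv; concatenated:

lvvlllvvlvvlvvlllvvlllvvlllvvlvvlvvlllvvlvv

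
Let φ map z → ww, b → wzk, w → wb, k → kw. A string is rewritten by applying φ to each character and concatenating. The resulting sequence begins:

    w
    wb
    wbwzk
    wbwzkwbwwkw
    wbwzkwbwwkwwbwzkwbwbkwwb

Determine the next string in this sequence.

wbwzkwbwwkwwbwzkwbwbkwwbwbwzkwbwwkwwbwzkwbwzkkwwbwbwzk

Replace each of the 24 characters of wbwzkwbwwkwwbwzkwbwbkwwb in place — wb wzk wb ww kw wb wzk wb wb kw wb wb wzk wb ww kw wb wzk wb wzk kw wb wb wzk — and concatenate.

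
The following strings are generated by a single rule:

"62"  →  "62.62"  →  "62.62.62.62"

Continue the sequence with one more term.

Every step duplicates the string with '.' between the halves.
One more doubling of 62.62.62.62 gives the answer.

62.62.62.62.62.62.62.62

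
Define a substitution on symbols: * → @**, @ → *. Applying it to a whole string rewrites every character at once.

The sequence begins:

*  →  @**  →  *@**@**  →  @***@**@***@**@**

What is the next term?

Applying the rule to each of the 17 symbols of @***@**@***@**@** gives the pieces * @** @** @** * @** @** * @** @** @** * @** @** * @** @**, which concatenate to the answer.

*@**@**@***@**@***@**@**@***@**@***@**@**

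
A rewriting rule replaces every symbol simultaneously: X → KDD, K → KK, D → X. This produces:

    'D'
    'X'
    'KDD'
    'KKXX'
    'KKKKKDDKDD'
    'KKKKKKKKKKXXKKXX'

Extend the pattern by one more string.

KKKKKKKKKKKKKKKKKKKKKDDKDDKKKKKDDKDD

φ(KKKKKKKKKKXXKKXX) expands symbol-by-symbol to KK KK KK KK KK KK KK KK KK KK KDD KDD KK KK KDD KDD; joining the 16 pieces gives the next term.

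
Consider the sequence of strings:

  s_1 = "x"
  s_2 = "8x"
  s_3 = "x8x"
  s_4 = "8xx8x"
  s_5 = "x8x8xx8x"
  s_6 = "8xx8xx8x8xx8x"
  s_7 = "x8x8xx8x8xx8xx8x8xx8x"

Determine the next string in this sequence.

8xx8xx8x8xx8xx8x8xx8x8xx8xx8x8xx8x

From term 3 onward, concatenate the second-to-last term with the last: x·8x = x8x, 8x·x8x = 8xx8x, …
Continuing: 8xx8xx8x8xx8x · x8x8xx8x8xx8xx8x8xx8x gives term 8.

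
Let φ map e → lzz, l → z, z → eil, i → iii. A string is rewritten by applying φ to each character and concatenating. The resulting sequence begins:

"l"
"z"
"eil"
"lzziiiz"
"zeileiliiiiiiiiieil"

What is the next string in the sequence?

φ(zeileiliiiiiiiiieil) expands symbol-by-symbol to eil lzz iii z lzz iii z iii iii iii iii iii iii iii iii iii lzz iii z; joining the 19 pieces gives the next term.

eillzziiizlzziiiziiiiiiiiiiiiiiiiiiiiiiiiiiilzziiiz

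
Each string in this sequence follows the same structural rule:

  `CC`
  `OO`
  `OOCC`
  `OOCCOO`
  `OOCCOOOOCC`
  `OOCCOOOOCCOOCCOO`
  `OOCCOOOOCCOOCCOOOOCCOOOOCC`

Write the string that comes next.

OOCCOOOOCCOOCCOOOOCCOOOOCCOOCCOOOOCCOOCCOO

From term 3 onward, concatenate the last term with the second-to-last: OO·CC = OOCC, OOCC·OO = OOCCOO, …
Continuing: OOCCOOOOCCOOCCOOOOCCOOOOCC · OOCCOOOOCCOOCCOO gives term 8.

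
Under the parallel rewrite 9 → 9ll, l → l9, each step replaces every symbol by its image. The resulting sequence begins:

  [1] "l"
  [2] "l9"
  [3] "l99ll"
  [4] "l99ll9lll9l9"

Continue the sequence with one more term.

Rewriting each symbol of l99ll9lll9l9: l→l9, 9→9ll, 9→9ll, l→l9, l→l9, 9→9ll, l→l9, l→l9, l→l9, 9→9ll, l→l9, 9→9ll, which concatenates to l9 9ll 9ll l9 l9 9ll l9 l9 l9 9ll l9 9ll.

l99ll9lll9l99lll9l9l99lll99ll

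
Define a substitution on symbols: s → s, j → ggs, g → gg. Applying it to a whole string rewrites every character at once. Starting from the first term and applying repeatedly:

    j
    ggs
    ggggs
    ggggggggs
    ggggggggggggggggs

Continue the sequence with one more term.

Replace each of the 17 characters of ggggggggggggggggs in place — gg gg gg gg gg gg gg gg gg gg gg gg gg gg gg gg s — and concatenate.

ggggggggggggggggggggggggggggggggs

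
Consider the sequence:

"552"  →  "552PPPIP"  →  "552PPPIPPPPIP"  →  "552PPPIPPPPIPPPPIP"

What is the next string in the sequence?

Each term is the previous one with PPPIP appended.
One more step from 552PPPIPPPPIPPPPIP gives the answer.

552PPPIPPPPIPPPPIPPPPIP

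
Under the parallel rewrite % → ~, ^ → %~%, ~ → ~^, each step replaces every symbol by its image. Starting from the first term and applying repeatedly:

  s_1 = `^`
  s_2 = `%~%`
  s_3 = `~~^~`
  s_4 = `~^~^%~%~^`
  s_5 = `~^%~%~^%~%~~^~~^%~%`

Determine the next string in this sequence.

Applying the rule to each of the 19 symbols of ~^%~%~^%~%~~^~~^%~% gives the pieces ~^ %~% ~ ~^ ~ ~^ %~% ~ ~^ ~ ~^ ~^ %~% ~^ ~^ %~% ~ ~^ ~, which concatenate to the answer.

~^%~%~~^~~^%~%~~^~~^~^%~%~^~^%~%~~^~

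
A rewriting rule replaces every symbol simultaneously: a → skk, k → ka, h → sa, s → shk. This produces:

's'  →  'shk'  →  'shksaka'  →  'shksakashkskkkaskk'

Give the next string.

Rewriting the 18 symbols of shksakashkskkkaskk one by one yields shk sa ka shk skk ka skk shk sa ka shk ka ka ka skk shk ka ka; concatenated:

shksakashkskkkaskkshksakashkkakakaskkshkkaka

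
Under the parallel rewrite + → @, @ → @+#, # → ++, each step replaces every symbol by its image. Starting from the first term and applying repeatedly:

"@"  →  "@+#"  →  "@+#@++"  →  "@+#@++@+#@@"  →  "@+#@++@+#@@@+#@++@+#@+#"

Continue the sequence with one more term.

@+#@++@+#@@@+#@++@+#@+#@+#@++@+#@@@+#@++@+#@++

φ(@+#@++@+#@@@+#@++@+#@+#) expands symbol-by-symbol to @+# @ ++ @+# @ @ @+# @ ++ @+# @+# @+# @ ++ @+# @ @ @+# @ ++ @+# @ ++; joining the 23 pieces gives the next term.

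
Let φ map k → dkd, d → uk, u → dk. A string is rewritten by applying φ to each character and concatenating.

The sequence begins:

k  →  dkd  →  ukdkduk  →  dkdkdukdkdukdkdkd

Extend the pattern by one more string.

φ(dkdkdukdkdukdkdkd) expands symbol-by-symbol to uk dkd uk dkd uk dk dkd uk dkd uk dk dkd uk dkd uk dkd uk; joining the 17 pieces gives the next term.

ukdkdukdkdukdkdkdukdkdukdkdkdukdkdukdkduk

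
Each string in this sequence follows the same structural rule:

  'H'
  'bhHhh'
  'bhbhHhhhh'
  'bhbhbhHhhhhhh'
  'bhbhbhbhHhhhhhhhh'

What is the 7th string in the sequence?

Every step adds bh to the front and hh to the end of the previous string.
From bhbhbhbhHhhhhhhhh, 2 further steps: bhbhbhbhHhhhhhhhh → bhbhbhbhbhHhhhhhhhhhh → (answer).

bhbhbhbhbhbhHhhhhhhhhhhhh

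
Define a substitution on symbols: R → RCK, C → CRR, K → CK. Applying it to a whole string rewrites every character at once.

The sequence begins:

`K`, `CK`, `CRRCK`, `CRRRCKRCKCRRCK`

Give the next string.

Applying the rule to each of the 14 symbols of CRRRCKRCKCRRCK gives the pieces CRR RCK RCK RCK CRR CK RCK CRR CK CRR RCK RCK CRR CK, which concatenate to the answer.

CRRRCKRCKRCKCRRCKRCKCRRCKCRRRCKRCKCRRCK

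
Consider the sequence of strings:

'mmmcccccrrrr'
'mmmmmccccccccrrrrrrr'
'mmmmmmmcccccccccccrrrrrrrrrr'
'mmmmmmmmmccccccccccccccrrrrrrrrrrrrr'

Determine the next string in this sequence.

The n-th term is 2n-1 m's then 3n-1 c's then 3n-2 r's, where the shown terms are n = 2, 3, 4, 5.
At n = 6 the blocks have lengths 11, 17, 16.

mmmmmmmmmmmcccccccccccccccccrrrrrrrrrrrrrrrr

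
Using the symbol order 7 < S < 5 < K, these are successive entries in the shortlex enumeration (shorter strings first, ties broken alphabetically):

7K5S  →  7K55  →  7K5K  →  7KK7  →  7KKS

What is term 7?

7KKK

Continuing the enumeration 2 steps past 7KKS: 7KKS → 7KK5 → (answer).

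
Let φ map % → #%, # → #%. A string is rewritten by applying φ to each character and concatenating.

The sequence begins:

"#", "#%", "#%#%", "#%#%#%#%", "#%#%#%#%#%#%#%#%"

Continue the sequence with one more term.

#%#%#%#%#%#%#%#%#%#%#%#%#%#%#%#%

φ(#%#%#%#%#%#%#%#%) expands symbol-by-symbol to #% #% #% #% #% #% #% #% #% #% #% #% #% #% #% #%; joining the 16 pieces gives the next term.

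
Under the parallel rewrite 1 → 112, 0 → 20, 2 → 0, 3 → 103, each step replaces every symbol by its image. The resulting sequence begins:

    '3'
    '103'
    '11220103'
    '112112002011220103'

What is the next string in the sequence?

112112011211202020020112112002011220103

φ(112112002011220103) expands symbol-by-symbol to 112 112 0 112 112 0 20 20 0 20 112 112 0 0 20 112 20 103; joining the 18 pieces gives the next term.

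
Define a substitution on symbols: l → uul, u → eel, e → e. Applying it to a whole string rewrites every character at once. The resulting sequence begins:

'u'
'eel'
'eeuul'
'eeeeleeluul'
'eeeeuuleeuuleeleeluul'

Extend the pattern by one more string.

Replace each of the 21 characters of eeeeuuleeuuleeleeluul in place — e e e e eel eel uul e e eel eel uul e e uul e e uul eel eel uul — and concatenate.

eeeeeeleeluuleeeeleeluuleeuuleeuuleeleeluul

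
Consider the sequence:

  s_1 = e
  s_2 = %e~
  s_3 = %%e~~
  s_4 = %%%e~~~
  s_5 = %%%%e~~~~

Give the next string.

%%%%%e~~~~~

s(k+1) = %·s(k)·~, so each term gains % as a prefix and ~ as a suffix.
So the next term is %·%%%%e~~~~·~.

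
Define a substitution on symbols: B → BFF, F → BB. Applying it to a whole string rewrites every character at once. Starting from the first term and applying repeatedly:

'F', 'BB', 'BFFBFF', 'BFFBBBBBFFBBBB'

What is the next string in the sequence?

Replace each of the 14 characters of BFFBBBBBFFBBBB in place — BFF BB BB BFF BFF BFF BFF BFF BB BB BFF BFF BFF BFF — and concatenate.

BFFBBBBBFFBFFBFFBFFBFFBBBBBFFBFFBFFBFF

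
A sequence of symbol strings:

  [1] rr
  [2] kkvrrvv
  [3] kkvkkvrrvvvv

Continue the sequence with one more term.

kkvkkvkkvrrvvvvvv

Each term wraps the previous one in kkv on the left and vv on the right.
One more step from kkvkkvrrvvvv gives the answer.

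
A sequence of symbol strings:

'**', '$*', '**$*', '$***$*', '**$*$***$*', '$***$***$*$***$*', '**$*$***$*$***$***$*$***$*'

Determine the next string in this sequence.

From term 3 onward, concatenate the second-to-last term with the last: **·$* = **$*, $*·**$* = $***$*, …
So term 8 is $***$***$*$***$*·**$*$***$*$***$***$*$***$*.

$***$***$*$***$***$*$***$*$***$***$*$***$*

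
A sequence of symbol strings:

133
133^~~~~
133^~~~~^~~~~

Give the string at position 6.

Each term is the previous one with ^~~~~ appended.
From 133^~~~~^~~~~, 3 further steps: 133^~~~~^~~~~ → 133^~~~~^~~~~^~~~~ → 133^~~~~^~~~~^~~~~^~~~~ → (answer).

133^~~~~^~~~~^~~~~^~~~~^~~~~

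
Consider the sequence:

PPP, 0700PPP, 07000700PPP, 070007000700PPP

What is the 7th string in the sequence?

070007000700070007000700PPP

The strings grow by a fixed prefix 0700 each time.
From 070007000700PPP, 3 further steps: 070007000700PPP → 0700070007000700PPP → 07000700070007000700PPP → (answer).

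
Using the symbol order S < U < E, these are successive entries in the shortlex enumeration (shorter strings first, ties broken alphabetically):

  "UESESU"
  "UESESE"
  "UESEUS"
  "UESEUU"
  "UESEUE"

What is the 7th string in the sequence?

Advancing 2 positions from UESEUE through UESEUE → UESEES reaches term 7.

UESEEU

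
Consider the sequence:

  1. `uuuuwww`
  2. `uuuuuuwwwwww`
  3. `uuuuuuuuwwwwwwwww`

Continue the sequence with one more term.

uuuuuuuuuuwwwwwwwwwwww

Term n consists of 2n+2 u's, followed by 3n w's (n = 1, 2, …).
For the next term, n = 4, so the run lengths are 10, 12.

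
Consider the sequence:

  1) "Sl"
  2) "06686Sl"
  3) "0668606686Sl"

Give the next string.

066860668606686Sl

Every step adds 06686 at the front: s(k+1) = 06686·s(k).
One more step from 0668606686Sl gives the answer.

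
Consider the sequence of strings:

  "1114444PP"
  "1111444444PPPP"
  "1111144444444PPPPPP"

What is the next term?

Term n consists of n+2 1's, followed by 2n+2 4's, followed by 2n P's (n = 1, 2, …).
Setting n = 4 gives 6, 10, 8 characters in each block.

1111114444444444PPPPPPPP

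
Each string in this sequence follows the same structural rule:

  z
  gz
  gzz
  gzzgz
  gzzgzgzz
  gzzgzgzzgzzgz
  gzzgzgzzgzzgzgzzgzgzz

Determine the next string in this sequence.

gzzgzgzzgzzgzgzzgzgzzgzzgzgzzgzzgz

Each term (from the third on) is the previous term followed by the one before it: term 3 = gz·z = gzz.
Continuing: gzzgzgzzgzzgzgzzgzgzz · gzzgzgzzgzzgz gives term 8.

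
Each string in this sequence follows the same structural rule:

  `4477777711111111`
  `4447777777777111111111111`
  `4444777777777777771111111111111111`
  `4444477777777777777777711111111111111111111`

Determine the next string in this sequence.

4444447777777777777777777777111111111111111111111111

Each string has the form 4^{n} 7^{4n-2} 1^{4n}, where the shown terms are n = 2, 3, 4, 5.
Setting n = 6 gives 6, 22, 24 characters in each block.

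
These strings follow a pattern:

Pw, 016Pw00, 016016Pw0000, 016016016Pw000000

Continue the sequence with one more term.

Each term wraps the previous one in 016 on the left and 00 on the right.
Applying this once more to 016016016Pw000000:

016016016016Pw00000000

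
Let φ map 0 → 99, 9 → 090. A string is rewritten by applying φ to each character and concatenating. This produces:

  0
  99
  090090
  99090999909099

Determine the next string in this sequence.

φ(99090999909099) expands symbol-by-symbol to 090 090 99 090 99 090 090 090 090 99 090 99 090 090; joining the 14 pieces gives the next term.

09009099090990900900900909909099090090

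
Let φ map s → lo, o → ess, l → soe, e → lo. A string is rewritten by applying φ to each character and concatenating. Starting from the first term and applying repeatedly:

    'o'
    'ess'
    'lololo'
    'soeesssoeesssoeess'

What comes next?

φ(soeesssoeesssoeess) expands symbol-by-symbol to lo ess lo lo lo lo lo ess lo lo lo lo lo ess lo lo lo lo; joining the 18 pieces gives the next term.

loesslololololoesslololololoesslolololo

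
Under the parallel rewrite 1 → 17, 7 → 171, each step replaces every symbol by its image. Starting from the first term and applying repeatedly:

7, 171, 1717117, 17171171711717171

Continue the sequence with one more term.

Applying the rule to each of the 17 symbols of 17171171711717171 gives the pieces 17 171 17 171 17 17 171 17 171 17 17 171 17 171 17 171 17, which concatenate to the answer.

17171171711717171171711717171171711717117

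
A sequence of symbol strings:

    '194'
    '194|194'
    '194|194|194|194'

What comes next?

Each string is two copies of the previous one joined by '|'.
One more doubling of 194|194|194|194 gives the answer.

194|194|194|194|194|194|194|194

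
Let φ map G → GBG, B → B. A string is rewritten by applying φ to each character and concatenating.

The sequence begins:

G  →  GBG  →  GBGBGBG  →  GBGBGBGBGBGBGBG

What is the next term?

Replace each of the 15 characters of GBGBGBGBGBGBGBG in place — GBG B GBG B GBG B GBG B GBG B GBG B GBG B GBG — and concatenate.

GBGBGBGBGBGBGBGBGBGBGBGBGBGBGBG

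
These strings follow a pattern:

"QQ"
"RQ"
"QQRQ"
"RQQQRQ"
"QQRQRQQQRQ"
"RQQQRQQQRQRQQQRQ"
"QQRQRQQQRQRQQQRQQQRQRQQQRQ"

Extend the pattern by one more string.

RQQQRQQQRQRQQQRQQQRQRQQQRQRQQQRQQQRQRQQQRQ

From term 3 onward, concatenate the second-to-last term with the last: QQ·RQ = QQRQ, RQ·QQRQ = RQQQRQ, …
The next term joins RQQQRQQQRQRQQQRQ and QQRQRQQQRQRQQQRQQQRQRQQQRQ.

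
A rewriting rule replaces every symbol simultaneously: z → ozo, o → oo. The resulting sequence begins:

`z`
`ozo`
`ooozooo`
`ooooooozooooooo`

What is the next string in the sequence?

Rewriting the 15 symbols of ooooooozooooooo one by one yields oo oo oo oo oo oo oo ozo oo oo oo oo oo oo oo; concatenated:

ooooooooooooooozooooooooooooooo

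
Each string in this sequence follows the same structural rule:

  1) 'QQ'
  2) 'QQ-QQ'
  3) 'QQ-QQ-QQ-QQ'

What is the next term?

Every step duplicates the string with '-' between the halves.
One more doubling of QQ-QQ-QQ-QQ gives the answer.

QQ-QQ-QQ-QQ-QQ-QQ-QQ-QQ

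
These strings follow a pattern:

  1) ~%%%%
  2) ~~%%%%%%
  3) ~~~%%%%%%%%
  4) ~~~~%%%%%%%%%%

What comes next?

Term n consists of n-1 ~'s, followed by 2n %'s, where the shown terms are n = 2, 3, 4, 5.
For the next term, n = 6, so the run lengths are 5, 12.

~~~~~%%%%%%%%%%%%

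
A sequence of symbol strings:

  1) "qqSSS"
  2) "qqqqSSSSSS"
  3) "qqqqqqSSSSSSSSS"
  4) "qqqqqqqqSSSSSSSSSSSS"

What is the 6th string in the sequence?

qqqqqqqqqqqqSSSSSSSSSSSSSSSSSS

Reading off run lengths: q runs 2, 4, 6, 8; S runs 3, 6, 9, 12 — each is linear in n (n = 1, 2, …).
Setting n = 6 gives 12, 18 characters in each block.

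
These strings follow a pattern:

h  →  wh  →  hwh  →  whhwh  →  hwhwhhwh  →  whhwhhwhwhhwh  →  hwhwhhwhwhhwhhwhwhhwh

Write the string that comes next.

Each term (from the third on) is the two preceding terms concatenated in order: term 3 = h·wh = hwh.
Continuing: whhwhhwhwhhwh · hwhwhhwhwhhwhhwhwhhwh gives term 8.

whhwhhwhwhhwhhwhwhhwhwhhwhhwhwhhwh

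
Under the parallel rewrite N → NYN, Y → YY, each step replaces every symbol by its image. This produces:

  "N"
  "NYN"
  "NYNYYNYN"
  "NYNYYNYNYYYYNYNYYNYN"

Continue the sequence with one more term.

NYNYYNYNYYYYNYNYYNYNYYYYYYYYNYNYYNYNYYYYNYNYYNYN

Replace each of the 20 characters of NYNYYNYNYYYYNYNYYNYN in place — NYN YY NYN YY YY NYN YY NYN YY YY YY YY NYN YY NYN YY YY NYN YY NYN — and concatenate.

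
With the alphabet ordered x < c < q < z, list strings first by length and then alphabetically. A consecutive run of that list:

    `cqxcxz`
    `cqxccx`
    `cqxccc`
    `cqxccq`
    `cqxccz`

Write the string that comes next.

cqxcqx

Find the rightmost character of cqxccz below z, bump it to the next letter, and reset everything to its right to x.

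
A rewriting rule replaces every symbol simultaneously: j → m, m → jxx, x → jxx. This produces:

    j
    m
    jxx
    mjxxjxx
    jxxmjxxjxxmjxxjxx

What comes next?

Replace each of the 17 characters of jxxmjxxjxxmjxxjxx in place — m jxx jxx jxx m jxx jxx m jxx jxx jxx m jxx jxx m jxx jxx — and concatenate.

mjxxjxxjxxmjxxjxxmjxxjxxjxxmjxxjxxmjxxjxx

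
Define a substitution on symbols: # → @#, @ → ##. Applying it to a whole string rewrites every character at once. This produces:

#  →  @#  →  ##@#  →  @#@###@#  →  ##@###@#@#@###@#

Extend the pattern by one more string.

@#@###@#@#@###@###@###@#@#@###@#

Applying the rule to each of the 16 symbols of ##@###@#@#@###@# gives the pieces @# @# ## @# @# @# ## @# ## @# ## @# @# @# ## @#, which concatenate to the answer.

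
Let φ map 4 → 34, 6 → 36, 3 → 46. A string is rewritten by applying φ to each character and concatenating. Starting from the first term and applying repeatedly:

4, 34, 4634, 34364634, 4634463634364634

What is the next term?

34364634343646364634463634364634

Replace each of the 16 characters of 4634463634364634 in place — 34 36 46 34 34 36 46 36 46 34 46 36 34 36 46 34 — and concatenate.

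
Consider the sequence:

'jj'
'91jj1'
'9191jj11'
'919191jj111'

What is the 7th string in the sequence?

s(k+1) = 91·s(k)·1, so each term gains 91 as a prefix and 1 as a suffix.
From 919191jj111, 3 further steps: 919191jj111 → 91919191jj1111 → 9191919191jj11111 → (answer).

919191919191jj111111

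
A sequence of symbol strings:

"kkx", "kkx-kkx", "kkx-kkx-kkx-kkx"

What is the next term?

kkx-kkx-kkx-kkx-kkx-kkx-kkx-kkx

s(k+1) = s(k)·-·s(k) — each term doubles the last with '-' between the halves.
So the next term is two copies of kkx-kkx-kkx-kkx with '-' between the halves.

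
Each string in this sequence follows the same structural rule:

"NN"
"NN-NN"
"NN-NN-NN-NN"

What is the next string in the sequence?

Every step duplicates the string with '-' between the halves.
Doubling NN-NN-NN-NN with '-' between the halves:

NN-NN-NN-NN-NN-NN-NN-NN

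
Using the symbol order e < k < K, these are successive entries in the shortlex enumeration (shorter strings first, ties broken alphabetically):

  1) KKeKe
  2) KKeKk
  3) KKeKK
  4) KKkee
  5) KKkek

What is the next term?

Treat KKkek as a base-3 numeral over the given alphabet and add one, carrying through any trailing K's.

KKkeK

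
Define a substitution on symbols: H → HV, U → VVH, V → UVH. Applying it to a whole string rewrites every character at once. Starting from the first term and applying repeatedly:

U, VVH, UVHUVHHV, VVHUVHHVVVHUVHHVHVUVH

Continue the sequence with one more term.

Applying the rule to each of the 21 symbols of VVHUVHHVVVHUVHHVHVUVH gives the pieces UVH UVH HV VVH UVH HV HV UVH UVH UVH HV VVH UVH HV HV UVH HV UVH VVH UVH HV, which concatenate to the answer.

UVHUVHHVVVHUVHHVHVUVHUVHUVHHVVVHUVHHVHVUVHHVUVHVVHUVHHV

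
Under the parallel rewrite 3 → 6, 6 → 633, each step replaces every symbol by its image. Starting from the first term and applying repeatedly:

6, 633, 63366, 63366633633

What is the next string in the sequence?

633666336336336663366

Rewriting each symbol of 63366633633: 6→633, 3→6, 3→6, 6→633, 6→633, 6→633, 3→6, 3→6, 6→633, 3→6, 3→6, which concatenates to 633 6 6 633 633 633 6 6 633 6 6.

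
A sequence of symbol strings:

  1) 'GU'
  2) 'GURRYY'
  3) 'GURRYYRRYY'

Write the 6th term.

GURRYYRRYYRRYYRRYYRRYY

The strings grow by a fixed suffix RRYY each time.
From GURRYYRRYY, 3 further steps: GURRYYRRYY → GURRYYRRYYRRYY → GURRYYRRYYRRYYRRYY → (answer).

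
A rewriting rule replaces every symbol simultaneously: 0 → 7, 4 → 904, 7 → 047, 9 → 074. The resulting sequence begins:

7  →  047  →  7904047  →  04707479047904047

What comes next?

Applying the rule to each of the 17 symbols of 04707479047904047 gives the pieces 7 904 047 7 047 904 047 074 7 904 047 074 7 904 7 904 047, which concatenate to the answer.

79040477047904047074790404707479047904047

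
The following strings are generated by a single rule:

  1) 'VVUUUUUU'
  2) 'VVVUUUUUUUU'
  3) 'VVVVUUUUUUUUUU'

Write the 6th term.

VVVVVVVUUUUUUUUUUUUUUUU

Each string has the form V^{n} U^{2n+2}, where the shown terms are n = 2, 3, 4.
Setting n = 7 gives 7, 16 characters in each block.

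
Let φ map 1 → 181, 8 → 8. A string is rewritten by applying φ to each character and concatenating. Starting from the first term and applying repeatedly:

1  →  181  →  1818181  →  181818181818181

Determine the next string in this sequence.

1818181818181818181818181818181

φ(181818181818181) expands symbol-by-symbol to 181 8 181 8 181 8 181 8 181 8 181 8 181 8 181; joining the 15 pieces gives the next term.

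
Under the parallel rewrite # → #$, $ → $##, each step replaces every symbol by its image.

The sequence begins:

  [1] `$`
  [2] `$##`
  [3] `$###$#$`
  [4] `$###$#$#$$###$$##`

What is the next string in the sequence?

Rewriting the 17 symbols of $###$#$#$$###$$## one by one yields $## #$ #$ #$ $## #$ $## #$ $## $## #$ #$ #$ $## $## #$ #$; concatenated:

$###$#$#$$###$$###$$##$###$#$#$$##$###$#$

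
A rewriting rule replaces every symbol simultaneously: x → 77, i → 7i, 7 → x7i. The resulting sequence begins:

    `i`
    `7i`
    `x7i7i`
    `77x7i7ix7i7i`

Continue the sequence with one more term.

Expanding 77x7i7ix7i7i: 7→x7i, 7→x7i, x→77, 7→x7i, i→7i, 7→x7i, i→7i, x→77, 7→x7i, i→7i, 7→x7i, i→7i. Concatenated: x7i x7i 77 x7i 7i x7i 7i 77 x7i 7i x7i 7i.

x7ix7i77x7i7ix7i7i77x7i7ix7i7i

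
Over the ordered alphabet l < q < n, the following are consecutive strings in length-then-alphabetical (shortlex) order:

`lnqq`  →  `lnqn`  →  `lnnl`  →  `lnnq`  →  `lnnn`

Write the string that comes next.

Find the rightmost character of lnnn below n, bump it to the next letter, and reset everything to its right to l.

qlll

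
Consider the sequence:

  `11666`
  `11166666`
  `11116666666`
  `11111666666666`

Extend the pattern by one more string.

11111166666666666

The n-th term is n+1 1's then 2n+1 6's (n = 1, 2, …).
Setting n = 5 gives 6, 11 characters in each block.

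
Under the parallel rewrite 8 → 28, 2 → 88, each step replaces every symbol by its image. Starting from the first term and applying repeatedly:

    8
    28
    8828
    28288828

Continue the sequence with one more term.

Apply φ to 28288828 symbol by symbol: 2→88, 8→28, 2→88, 8→28, 8→28, 8→28, 2→88, 8→28; joined: 88 28 88 28 28 28 88 28.

8828882828288828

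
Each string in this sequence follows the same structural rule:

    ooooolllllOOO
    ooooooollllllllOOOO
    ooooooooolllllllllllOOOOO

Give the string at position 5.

Each string has the form o^{2n+1} l^{3n-1} O^{n+1}, where the shown terms are n = 2, 3, 4.
Setting n = 6 gives 13, 17, 7 characters in each block.

ooooooooooooolllllllllllllllllOOOOOOO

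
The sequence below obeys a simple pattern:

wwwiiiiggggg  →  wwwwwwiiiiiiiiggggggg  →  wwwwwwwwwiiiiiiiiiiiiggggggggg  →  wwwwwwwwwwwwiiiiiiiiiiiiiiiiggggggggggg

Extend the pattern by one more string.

wwwwwwwwwwwwwwwiiiiiiiiiiiiiiiiiiiiggggggggggggg

Term n consists of 3n w's, followed by 4n i's, followed by 2n+3 g's (n = 1, 2, …).
At n = 5 the blocks have lengths 15, 20, 13.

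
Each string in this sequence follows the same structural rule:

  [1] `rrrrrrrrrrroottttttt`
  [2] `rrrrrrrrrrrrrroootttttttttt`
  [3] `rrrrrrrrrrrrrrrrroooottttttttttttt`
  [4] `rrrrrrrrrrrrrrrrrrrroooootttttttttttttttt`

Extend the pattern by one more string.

Term n consists of 3n+2 r's, followed by n-1 o's, followed by 3n-2 t's, where the shown terms are n = 3, 4, 5, 6.
At n = 7 the blocks have lengths 23, 6, 19.

rrrrrrrrrrrrrrrrrrrrrrroooooottttttttttttttttttt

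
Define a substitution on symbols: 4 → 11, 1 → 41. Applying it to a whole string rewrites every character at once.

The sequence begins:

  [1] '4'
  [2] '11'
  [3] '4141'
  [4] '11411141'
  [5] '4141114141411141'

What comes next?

Rewriting the 16 symbols of 4141114141411141 one by one yields 11 41 11 41 41 41 11 41 11 41 11 41 41 41 11 41; concatenated:

11411141414111411141114141411141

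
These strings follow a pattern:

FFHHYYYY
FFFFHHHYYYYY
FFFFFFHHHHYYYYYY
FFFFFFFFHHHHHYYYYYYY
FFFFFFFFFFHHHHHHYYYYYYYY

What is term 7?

FFFFFFFFFFFFFFHHHHHHHHYYYYYYYYYY

Each string has the form F^{2n} H^{n+1} Y^{n+3} (n = 1, 2, …).
Setting n = 7 gives 14, 8, 10 characters in each block.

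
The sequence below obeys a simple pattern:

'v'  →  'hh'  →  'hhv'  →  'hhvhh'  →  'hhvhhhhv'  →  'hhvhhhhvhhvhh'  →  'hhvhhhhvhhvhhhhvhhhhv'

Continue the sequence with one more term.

hhvhhhhvhhvhhhhvhhhhvhhvhhhhvhhvhh

From term 3 onward, concatenate the last term with the second-to-last: hh·v = hhv, hhv·hh = hhvhh, …
So term 8 is hhvhhhhvhhvhhhhvhhhhv·hhvhhhhvhhvhh.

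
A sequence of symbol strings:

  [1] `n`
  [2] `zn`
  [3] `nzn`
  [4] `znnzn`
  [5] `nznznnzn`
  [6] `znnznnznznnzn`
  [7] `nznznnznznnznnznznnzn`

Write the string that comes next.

znnznnznznnznnznznnznznnznnznznnzn

This is a Fibonacci-style word recurrence s(k) = s(k−2)·s(k−1): e.g. n·zn = nzn.
So term 8 is znnznnznznnzn·nznznnznznnznnznznnzn.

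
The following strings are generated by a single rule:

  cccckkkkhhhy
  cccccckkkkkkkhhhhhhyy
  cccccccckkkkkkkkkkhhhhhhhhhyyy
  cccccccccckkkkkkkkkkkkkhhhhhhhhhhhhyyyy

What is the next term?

Reading off run lengths: c runs 4, 6, 8, 10; k runs 4, 7, 10, 13; h runs 3, 6, 9, 12; y runs 1, 2, 3, 4 — each is linear in n (n = 1, 2, …).
For the next term, n = 5, so the run lengths are 12, 16, 15, 5.

cccccccccccckkkkkkkkkkkkkkkkhhhhhhhhhhhhhhhyyyyy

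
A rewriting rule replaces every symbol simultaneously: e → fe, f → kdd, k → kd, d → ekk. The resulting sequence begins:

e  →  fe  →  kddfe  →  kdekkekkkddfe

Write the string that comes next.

kdekkfekdkdfekdkdkdekkekkkddfe

Replace each of the 13 characters of kdekkekkkddfe in place — kd ekk fe kd kd fe kd kd kd ekk ekk kdd fe — and concatenate.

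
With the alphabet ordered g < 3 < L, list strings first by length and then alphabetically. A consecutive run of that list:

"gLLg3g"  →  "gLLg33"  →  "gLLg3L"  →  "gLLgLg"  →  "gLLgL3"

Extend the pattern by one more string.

gLLgLL

The successor of gLLgL3 increments the rightmost position that isn't already L and resets every position after it to g.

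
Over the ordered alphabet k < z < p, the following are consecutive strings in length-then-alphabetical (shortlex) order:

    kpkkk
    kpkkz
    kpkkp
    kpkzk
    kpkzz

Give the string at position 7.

Stepping forward 2 times from kpkzz: kpkzz → kpkzp, then the target.

kpkpk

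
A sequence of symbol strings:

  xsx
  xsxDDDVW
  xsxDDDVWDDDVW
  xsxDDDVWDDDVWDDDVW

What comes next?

Each term is the previous one with DDDVW appended.
Applying this once more to xsxDDDVWDDDVWDDDVW:

xsxDDDVWDDDVWDDDVWDDDVW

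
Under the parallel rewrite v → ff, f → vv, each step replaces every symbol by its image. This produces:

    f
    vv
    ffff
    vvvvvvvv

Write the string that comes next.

ffffffffffffffff

Rewriting each symbol of vvvvvvvv: v→ff, v→ff, v→ff, v→ff, v→ff, v→ff, v→ff, v→ff, which concatenates to ff ff ff ff ff ff ff ff.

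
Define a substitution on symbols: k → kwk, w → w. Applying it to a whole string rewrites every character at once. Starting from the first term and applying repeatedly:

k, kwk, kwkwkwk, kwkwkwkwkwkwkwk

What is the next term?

kwkwkwkwkwkwkwkwkwkwkwkwkwkwkwk

φ(kwkwkwkwkwkwkwk) expands symbol-by-symbol to kwk w kwk w kwk w kwk w kwk w kwk w kwk w kwk; joining the 15 pieces gives the next term.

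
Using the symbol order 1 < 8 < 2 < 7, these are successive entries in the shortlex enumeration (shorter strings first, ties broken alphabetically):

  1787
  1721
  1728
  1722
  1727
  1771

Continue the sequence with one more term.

1778

Treat 1771 as a base-4 numeral over the given alphabet and add one, carrying through any trailing 7's.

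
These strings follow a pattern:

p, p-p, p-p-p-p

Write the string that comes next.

Every step duplicates the string with '-' between the halves.
So the next term is two copies of p-p-p-p with '-' between the halves.

p-p-p-p-p-p-p-p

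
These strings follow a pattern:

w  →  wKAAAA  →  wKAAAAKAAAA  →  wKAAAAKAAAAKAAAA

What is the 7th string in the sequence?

The strings grow by a fixed suffix KAAAA each time.
From wKAAAAKAAAAKAAAA, 3 further steps: wKAAAAKAAAAKAAAA → wKAAAAKAAAAKAAAAKAAAA → wKAAAAKAAAAKAAAAKAAAAKAAAA → (answer).

wKAAAAKAAAAKAAAAKAAAAKAAAAKAAAA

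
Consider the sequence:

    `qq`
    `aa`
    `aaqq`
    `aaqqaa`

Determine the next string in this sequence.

This is a Fibonacci-style word recurrence s(k) = s(k−1)·s(k−2): e.g. aa·qq = aaqq.
The next term joins aaqqaa and aaqq.

aaqqaaaaqq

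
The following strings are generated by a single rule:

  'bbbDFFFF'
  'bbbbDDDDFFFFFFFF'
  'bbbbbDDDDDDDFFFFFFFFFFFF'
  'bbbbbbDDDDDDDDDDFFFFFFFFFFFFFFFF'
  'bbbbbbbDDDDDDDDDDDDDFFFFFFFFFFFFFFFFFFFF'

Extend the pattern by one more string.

The n-th term is n+2 b's then 3n-2 D's then 4n F's (n = 1, 2, …).
At n = 6 the blocks have lengths 8, 16, 24.

bbbbbbbbDDDDDDDDDDDDDDDDFFFFFFFFFFFFFFFFFFFFFFFF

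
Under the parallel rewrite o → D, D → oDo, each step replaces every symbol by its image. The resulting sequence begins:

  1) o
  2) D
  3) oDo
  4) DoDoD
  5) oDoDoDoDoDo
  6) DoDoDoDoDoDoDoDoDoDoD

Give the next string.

oDoDoDoDoDoDoDoDoDoDoDoDoDoDoDoDoDoDoDoDoDo

Applying the rule to each of the 21 symbols of DoDoDoDoDoDoDoDoDoDoD gives the pieces oDo D oDo D oDo D oDo D oDo D oDo D oDo D oDo D oDo D oDo D oDo, which concatenate to the answer.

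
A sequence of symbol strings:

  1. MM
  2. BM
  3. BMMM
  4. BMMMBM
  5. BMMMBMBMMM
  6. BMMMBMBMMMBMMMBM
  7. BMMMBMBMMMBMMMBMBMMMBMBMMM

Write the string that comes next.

Each term (from the third on) is the previous term followed by the one before it: term 3 = BM·MM = BMMM.
So term 8 is BMMMBMBMMMBMMMBMBMMMBMBMMM·BMMMBMBMMMBMMMBM.

BMMMBMBMMMBMMMBMBMMMBMBMMMBMMMBMBMMMBMMMBM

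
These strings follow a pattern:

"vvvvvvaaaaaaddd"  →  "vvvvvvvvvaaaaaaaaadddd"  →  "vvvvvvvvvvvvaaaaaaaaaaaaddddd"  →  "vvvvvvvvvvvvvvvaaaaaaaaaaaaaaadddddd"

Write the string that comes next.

The n-th term is 3n v's then 3n a's then n+1 d's, where the shown terms are n = 2, 3, 4, 5.
At n = 6 the blocks have lengths 18, 18, 7.

vvvvvvvvvvvvvvvvvvaaaaaaaaaaaaaaaaaaddddddd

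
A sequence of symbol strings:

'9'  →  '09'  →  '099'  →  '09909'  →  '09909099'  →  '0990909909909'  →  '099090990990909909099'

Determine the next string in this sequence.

This is a Fibonacci-style word recurrence s(k) = s(k−1)·s(k−2): e.g. 09·9 = 099.
Continuing: 099090990990909909099 · 0990909909909 gives term 8.

0990909909909099090990990909909909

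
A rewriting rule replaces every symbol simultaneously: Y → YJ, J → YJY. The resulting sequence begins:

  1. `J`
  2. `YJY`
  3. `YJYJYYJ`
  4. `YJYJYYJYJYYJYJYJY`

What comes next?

YJYJYYJYJYYJYJYJYYJYJYYJYJYJYYJYJYYJYJYYJ

φ(YJYJYYJYJYYJYJYJY) expands symbol-by-symbol to YJ YJY YJ YJY YJ YJ YJY YJ YJY YJ YJ YJY YJ YJY YJ YJY YJ; joining the 17 pieces gives the next term.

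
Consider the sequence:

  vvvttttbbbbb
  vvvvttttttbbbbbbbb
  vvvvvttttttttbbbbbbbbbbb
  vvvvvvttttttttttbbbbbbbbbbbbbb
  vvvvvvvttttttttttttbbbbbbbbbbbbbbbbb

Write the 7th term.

Each string has the form v^{n+2} t^{2n+2} b^{3n+2} (n = 1, 2, …).
Setting n = 7 gives 9, 16, 23 characters in each block.

vvvvvvvvvttttttttttttttttbbbbbbbbbbbbbbbbbbbbbbb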